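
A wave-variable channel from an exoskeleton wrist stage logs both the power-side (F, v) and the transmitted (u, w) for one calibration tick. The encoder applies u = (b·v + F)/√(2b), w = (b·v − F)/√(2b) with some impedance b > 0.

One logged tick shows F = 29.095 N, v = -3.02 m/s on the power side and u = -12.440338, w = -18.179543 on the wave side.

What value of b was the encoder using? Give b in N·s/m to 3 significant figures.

b = 51.4 N·s/m

u + w = -30.619881;  u + w = √(2b)·v, so √(2b) = -30.619881/(-3.02) = 10.139033.
b = (√(2b))²/2 = 102.799999/2 = 51.400000.
(Check via u − w = 2F/√(2b): u − w = 5.739205, 2F/√(2b) = 5.739206.)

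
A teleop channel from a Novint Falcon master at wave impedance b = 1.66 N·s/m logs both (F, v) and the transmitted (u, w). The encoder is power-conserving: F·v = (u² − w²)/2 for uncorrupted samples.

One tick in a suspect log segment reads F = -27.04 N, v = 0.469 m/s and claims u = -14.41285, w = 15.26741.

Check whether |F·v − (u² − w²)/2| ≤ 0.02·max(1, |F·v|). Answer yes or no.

F·v = (-27.04)×0.469 = -12.6818 W.
(u² − w²)/2 = (207.7302 − 233.0938)/2 = -12.6818 W.
|Δ| = 0.0000;  2% of max(1, |F·v|) = 0.2536.

yes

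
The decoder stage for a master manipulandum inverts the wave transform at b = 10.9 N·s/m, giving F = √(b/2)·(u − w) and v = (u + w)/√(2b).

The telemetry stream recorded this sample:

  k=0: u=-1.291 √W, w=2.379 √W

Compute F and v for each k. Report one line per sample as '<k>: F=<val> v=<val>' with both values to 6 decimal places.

0: F=-8.567701 v=0.233024

k=0: u−w=-3.670000, u+w=1.088000; √(b/2)=2.334524, √(2b)=4.669047; F=2.334524×(-3.67)=-8.567701, v=1.088000/4.669047=0.233024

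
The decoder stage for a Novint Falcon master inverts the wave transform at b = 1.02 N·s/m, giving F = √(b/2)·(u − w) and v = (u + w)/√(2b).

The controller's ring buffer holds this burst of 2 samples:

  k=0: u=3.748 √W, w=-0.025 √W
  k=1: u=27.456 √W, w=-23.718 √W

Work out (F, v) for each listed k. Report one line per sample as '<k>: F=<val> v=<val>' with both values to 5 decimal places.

0: F=2.69446 v=2.60662
1: F=36.54555 v=2.61712

k=0: u−w=3.77300, u+w=3.72300; √(b/2)=0.71414, √(2b)=1.42829; F=0.71414×3.773=2.69446, v=3.72300/1.42829=2.60662
k=1: u−w=51.17400, u+w=3.73800; √(b/2)=0.71414, √(2b)=1.42829; F=0.71414×51.174=36.54555, v=3.73800/1.42829=2.61712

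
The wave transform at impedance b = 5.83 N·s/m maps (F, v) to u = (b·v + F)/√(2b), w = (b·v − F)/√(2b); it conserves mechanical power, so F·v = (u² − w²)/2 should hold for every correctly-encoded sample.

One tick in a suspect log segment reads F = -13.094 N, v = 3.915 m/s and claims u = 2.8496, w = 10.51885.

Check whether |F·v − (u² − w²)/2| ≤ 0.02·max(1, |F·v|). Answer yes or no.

F·v = (-13.094)×3.915 = -51.2630 W.
(u² − w²)/2 = (8.1202 − 110.6462)/2 = -51.2630 W.
|Δ| = 0.0000;  2% of max(1, |F·v|) = 1.0253.

yes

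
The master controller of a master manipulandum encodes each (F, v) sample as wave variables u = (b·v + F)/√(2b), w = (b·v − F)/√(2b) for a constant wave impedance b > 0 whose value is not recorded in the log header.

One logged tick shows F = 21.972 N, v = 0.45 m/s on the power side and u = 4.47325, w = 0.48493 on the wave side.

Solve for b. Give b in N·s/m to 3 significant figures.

b = 60.7 N·s/m

u + w = 4.9582;  u + w = √(2b)·v, so √(2b) = 4.9582/0.45 = 11.0182.
b = (√(2b))²/2 = 121.4002/2 = 60.7001.
(Check via u − w = 2F/√(2b): u − w = 3.9883, 2F/√(2b) = 3.9883.)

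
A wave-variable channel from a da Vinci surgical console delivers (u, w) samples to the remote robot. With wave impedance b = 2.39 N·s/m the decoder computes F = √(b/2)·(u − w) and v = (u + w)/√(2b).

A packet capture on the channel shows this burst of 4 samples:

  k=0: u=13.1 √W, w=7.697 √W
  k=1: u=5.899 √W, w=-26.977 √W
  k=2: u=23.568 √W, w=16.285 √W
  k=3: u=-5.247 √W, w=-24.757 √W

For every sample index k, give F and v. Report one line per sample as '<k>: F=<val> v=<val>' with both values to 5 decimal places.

k=0: u−w=5.40300, u+w=20.79700; √(b/2)=1.09316, √(2b)=2.18632; F=1.09316×5.403=5.90635, v=20.79700/2.18632=9.51233
k=1: u−w=32.87600, u+w=-21.07800; √(b/2)=1.09316, √(2b)=2.18632; F=1.09316×32.876=35.93875, v=-21.07800/2.18632=-9.64085
k=2: u−w=7.28300, u+w=39.85300; √(b/2)=1.09316, √(2b)=2.18632; F=1.09316×7.283=7.96149, v=39.85300/2.18632=18.22834
k=3: u−w=19.51000, u+w=-30.00400; √(b/2)=1.09316, √(2b)=2.18632; F=1.09316×19.51=21.32756, v=-30.00400/2.18632=-13.72351

0: F=5.90635 v=9.51233
1: F=35.93875 v=-9.64085
2: F=7.96149 v=18.22834
3: F=21.32756 v=-13.72351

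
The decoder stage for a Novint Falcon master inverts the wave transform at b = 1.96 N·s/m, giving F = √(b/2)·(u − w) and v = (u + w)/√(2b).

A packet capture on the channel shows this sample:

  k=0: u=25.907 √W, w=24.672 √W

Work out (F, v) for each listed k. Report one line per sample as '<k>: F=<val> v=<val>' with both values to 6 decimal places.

0: F=1.222588 v=25.546253

k=0: u−w=1.235000, u+w=50.579000; √(b/2)=0.989949, √(2b)=1.979899; F=0.989949×1.235=1.222588, v=50.579000/1.979899=25.546253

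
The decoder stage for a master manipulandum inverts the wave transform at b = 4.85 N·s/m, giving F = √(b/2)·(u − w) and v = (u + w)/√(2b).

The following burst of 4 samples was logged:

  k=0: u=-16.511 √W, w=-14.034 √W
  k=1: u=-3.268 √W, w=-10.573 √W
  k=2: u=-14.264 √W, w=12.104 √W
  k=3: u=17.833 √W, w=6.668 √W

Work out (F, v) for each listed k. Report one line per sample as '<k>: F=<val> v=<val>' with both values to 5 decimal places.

0: F=-3.85729 v=-9.80741
1: F=11.37565 v=-4.44408
2: F=-41.06133 v=-0.69353
3: F=17.38660 v=7.86680

k=0: u−w=-2.47700, u+w=-30.54500; √(b/2)=1.55724, √(2b)=3.11448; F=1.55724×(-2.477)=-3.85729, v=-30.54500/3.11448=-9.80741
k=1: u−w=7.30500, u+w=-13.84100; √(b/2)=1.55724, √(2b)=3.11448; F=1.55724×7.305=11.37565, v=-13.84100/3.11448=-4.44408
k=2: u−w=-26.36800, u+w=-2.16000; √(b/2)=1.55724, √(2b)=3.11448; F=1.55724×(-26.368)=-41.06133, v=-2.16000/3.11448=-0.69353
k=3: u−w=11.16500, u+w=24.50100; √(b/2)=1.55724, √(2b)=3.11448; F=1.55724×11.165=17.38660, v=24.50100/3.11448=7.86680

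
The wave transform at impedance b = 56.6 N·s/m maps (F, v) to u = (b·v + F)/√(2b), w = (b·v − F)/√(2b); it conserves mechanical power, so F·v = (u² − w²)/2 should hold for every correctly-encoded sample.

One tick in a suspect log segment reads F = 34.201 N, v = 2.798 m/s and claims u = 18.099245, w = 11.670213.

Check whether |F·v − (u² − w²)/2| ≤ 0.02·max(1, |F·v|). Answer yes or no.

F·v = 34.201×2.798 = 95.694398 W.
(u² − w²)/2 = (327.582670 − 136.193871)/2 = 95.694399 W.
|Δ| = 0.000001;  2% of max(1, |F·v|) = 1.913888.

yes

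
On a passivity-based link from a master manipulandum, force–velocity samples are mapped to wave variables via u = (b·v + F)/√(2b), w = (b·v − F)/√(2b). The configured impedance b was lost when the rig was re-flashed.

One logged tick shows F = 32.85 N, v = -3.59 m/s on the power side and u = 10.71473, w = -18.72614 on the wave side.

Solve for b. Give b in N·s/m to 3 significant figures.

b = 2.49 N·s/m

u + w = -8.0114;  u + w = √(2b)·v, so √(2b) = -8.0114/(-3.59) = 2.2316.
b = (√(2b))²/2 = 4.9800/2 = 2.4900.
(Check via u − w = 2F/√(2b): u − w = 29.4409, 2F/√(2b) = 29.4409.)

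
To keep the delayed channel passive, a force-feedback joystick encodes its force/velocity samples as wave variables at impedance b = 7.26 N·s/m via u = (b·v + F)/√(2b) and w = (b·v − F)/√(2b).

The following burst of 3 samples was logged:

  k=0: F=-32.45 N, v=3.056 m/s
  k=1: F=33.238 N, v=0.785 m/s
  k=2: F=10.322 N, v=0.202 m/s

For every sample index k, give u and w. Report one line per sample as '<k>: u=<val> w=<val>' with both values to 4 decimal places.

k=0: b·v=7.26×3.056=22.1866; √(2b)=3.8105; u=(22.1866+(-32.45))/3.8105=-2.6935, w=(22.1866−(-32.45))/3.8105=14.3384
k=1: b·v=7.26×0.785=5.6991; √(2b)=3.8105; u=(5.6991+33.238)/3.8105=10.2183, w=(5.6991−33.238)/3.8105=-7.2271
k=2: b·v=7.26×0.202=1.4665; √(2b)=3.8105; u=(1.4665+10.322)/3.8105=3.0937, w=(1.4665−10.322)/3.8105=-2.3240

0: u=-2.6935 w=14.3384
1: u=10.2183 w=-7.2271
2: u=3.0937 w=-2.3240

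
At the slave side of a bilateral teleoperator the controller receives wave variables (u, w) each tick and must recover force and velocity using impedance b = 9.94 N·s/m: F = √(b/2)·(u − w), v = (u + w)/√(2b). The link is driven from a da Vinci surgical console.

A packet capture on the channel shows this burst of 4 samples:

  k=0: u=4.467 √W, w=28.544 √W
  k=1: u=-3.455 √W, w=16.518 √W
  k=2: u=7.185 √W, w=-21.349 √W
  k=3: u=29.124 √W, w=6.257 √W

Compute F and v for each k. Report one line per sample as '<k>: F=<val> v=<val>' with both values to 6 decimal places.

0: F=-53.676052 v=7.403729
1: F=-44.526801 v=2.929778
2: F=63.612264 v=-3.176711
3: F=50.978539 v=7.935274

k=0: u−w=-24.077000, u+w=33.011000; √(b/2)=2.229350, √(2b)=4.458699; F=2.229350×(-24.077)=-53.676052, v=33.011000/4.458699=7.403729
k=1: u−w=-19.973000, u+w=13.063000; √(b/2)=2.229350, √(2b)=4.458699; F=2.229350×(-19.973)=-44.526801, v=13.063000/4.458699=2.929778
k=2: u−w=28.534000, u+w=-14.164000; √(b/2)=2.229350, √(2b)=4.458699; F=2.229350×28.534=63.612264, v=-14.164000/4.458699=-3.176711
k=3: u−w=22.867000, u+w=35.381000; √(b/2)=2.229350, √(2b)=4.458699; F=2.229350×22.867=50.978539, v=35.381000/4.458699=7.935274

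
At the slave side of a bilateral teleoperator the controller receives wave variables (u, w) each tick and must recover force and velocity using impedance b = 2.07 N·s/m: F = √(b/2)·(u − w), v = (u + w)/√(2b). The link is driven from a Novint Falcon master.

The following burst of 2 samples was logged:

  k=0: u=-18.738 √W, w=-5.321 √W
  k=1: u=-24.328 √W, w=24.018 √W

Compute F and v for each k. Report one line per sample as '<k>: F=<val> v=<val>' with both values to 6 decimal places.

k=0: u−w=-13.417000, u+w=-24.059000; √(b/2)=1.017349, √(2b)=2.034699; F=1.017349×(-13.417)=-13.649778, v=-24.059000/2.034699=-11.824353
k=1: u−w=-48.346000, u+w=-0.310000; √(b/2)=1.017349, √(2b)=2.034699; F=1.017349×(-48.346)=-49.184779, v=-0.310000/2.034699=-0.152357

0: F=-13.649778 v=-11.824353
1: F=-49.184779 v=-0.152357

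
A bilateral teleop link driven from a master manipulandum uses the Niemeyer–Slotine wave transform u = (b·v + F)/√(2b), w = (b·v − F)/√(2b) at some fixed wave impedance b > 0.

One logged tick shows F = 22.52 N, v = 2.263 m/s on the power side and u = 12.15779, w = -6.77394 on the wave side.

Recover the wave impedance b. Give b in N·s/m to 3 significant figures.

u + w = 5.38385;  u + w = √(2b)·v, so √(2b) = 5.38385/2.263 = 2.37908.
b = (√(2b))²/2 = 5.66000/2 = 2.83000.
(Check via u − w = 2F/√(2b): u − w = 18.93173, 2F/√(2b) = 18.93172.)

b = 2.83 N·s/m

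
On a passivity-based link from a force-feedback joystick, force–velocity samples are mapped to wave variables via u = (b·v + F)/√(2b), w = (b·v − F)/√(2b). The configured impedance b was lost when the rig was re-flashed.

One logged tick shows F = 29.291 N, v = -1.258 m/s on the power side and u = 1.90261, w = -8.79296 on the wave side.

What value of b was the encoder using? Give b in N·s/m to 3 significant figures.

b = 15 N·s/m

u + w = -6.8904;  u + w = √(2b)·v, so √(2b) = -6.8904/(-1.258) = 5.4772.
b = (√(2b))²/2 = 30.0000/2 = 15.0000.
(Check via u − w = 2F/√(2b): u − w = 10.6956, 2F/√(2b) = 10.6956.)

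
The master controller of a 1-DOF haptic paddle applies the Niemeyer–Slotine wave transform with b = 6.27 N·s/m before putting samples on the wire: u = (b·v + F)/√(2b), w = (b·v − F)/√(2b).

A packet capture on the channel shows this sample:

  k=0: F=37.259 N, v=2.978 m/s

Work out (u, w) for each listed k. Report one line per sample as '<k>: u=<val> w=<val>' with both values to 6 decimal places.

0: u=15.794442 w=-5.248789

k=0: b·v=6.27×2.978=18.672060; √(2b)=3.541186; u=(18.672060+37.259)/3.541186=15.794442, w=(18.672060−37.259)/3.541186=-5.248789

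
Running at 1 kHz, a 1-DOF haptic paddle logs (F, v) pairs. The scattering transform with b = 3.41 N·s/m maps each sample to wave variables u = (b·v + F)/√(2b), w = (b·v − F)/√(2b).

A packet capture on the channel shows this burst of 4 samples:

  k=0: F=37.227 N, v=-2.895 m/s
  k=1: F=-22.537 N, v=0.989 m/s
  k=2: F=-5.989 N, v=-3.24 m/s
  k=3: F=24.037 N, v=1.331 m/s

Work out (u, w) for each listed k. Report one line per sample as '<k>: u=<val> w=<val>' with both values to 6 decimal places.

0: u=10.474790 w=-18.035120
1: u=-7.338470 w=9.921256
2: u=-6.523958 w=-1.937344
3: u=10.942205 w=-7.466281

k=0: b·v=3.41×(-2.895)=-9.871950; √(2b)=2.611513; u=(-9.871950+37.227)/2.611513=10.474790, w=(-9.871950−37.227)/2.611513=-18.035120
k=1: b·v=3.41×0.989=3.372490; √(2b)=2.611513; u=(3.372490+(-22.537))/2.611513=-7.338470, w=(3.372490−(-22.537))/2.611513=9.921256
k=2: b·v=3.41×(-3.24)=-11.048400; √(2b)=2.611513; u=(-11.048400+(-5.989))/2.611513=-6.523958, w=(-11.048400−(-5.989))/2.611513=-1.937344
k=3: b·v=3.41×1.331=4.538710; √(2b)=2.611513; u=(4.538710+24.037)/2.611513=10.942205, w=(4.538710−24.037)/2.611513=-7.466281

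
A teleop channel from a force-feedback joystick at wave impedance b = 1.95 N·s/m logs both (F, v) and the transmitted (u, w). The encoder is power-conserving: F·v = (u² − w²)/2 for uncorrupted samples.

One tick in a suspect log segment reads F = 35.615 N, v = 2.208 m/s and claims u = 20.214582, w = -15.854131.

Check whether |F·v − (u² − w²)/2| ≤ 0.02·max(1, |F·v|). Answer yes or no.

yes

F·v = 35.615×2.208 = 78.637920 W.
(u² − w²)/2 = (408.629325 − 251.353470)/2 = 78.637928 W.
|Δ| = 0.000008;  2% of max(1, |F·v|) = 1.572758.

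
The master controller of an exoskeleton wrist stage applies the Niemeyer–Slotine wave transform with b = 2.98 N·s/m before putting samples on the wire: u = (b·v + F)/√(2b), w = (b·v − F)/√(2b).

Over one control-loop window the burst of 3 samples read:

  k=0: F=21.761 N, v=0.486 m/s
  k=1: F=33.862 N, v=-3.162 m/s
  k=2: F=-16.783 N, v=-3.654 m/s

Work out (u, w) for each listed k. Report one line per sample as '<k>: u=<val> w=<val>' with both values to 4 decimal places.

k=0: b·v=2.98×0.486=1.4483; √(2b)=2.4413; u=(1.4483+21.761)/2.4413=9.5069, w=(1.4483−21.761)/2.4413=-8.3204
k=1: b·v=2.98×(-3.162)=-9.4228; √(2b)=2.4413; u=(-9.4228+33.862)/2.4413=10.0107, w=(-9.4228−33.862)/2.4413=-17.7301
k=2: b·v=2.98×(-3.654)=-10.8889; √(2b)=2.4413; u=(-10.8889+(-16.783))/2.4413=-11.3349, w=(-10.8889−(-16.783))/2.4413=2.4143

0: u=9.5069 w=-8.3204
1: u=10.0107 w=-17.7301
2: u=-11.3349 w=2.4143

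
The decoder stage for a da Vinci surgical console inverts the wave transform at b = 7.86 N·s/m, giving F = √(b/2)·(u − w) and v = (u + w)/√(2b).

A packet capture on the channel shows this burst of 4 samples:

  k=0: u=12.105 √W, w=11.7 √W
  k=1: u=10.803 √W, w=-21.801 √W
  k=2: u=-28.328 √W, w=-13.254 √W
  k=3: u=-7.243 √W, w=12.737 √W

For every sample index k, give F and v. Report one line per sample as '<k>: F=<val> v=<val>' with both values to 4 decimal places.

k=0: u−w=0.4050, u+w=23.8050; √(b/2)=1.9824, √(2b)=3.9648; F=1.9824×0.405=0.8029, v=23.8050/3.9648=6.0040
k=1: u−w=32.6040, u+w=-10.9980; √(b/2)=1.9824, √(2b)=3.9648; F=1.9824×32.604=64.6349, v=-10.9980/3.9648=-2.7739
k=2: u−w=-15.0740, u+w=-41.5820; √(b/2)=1.9824, √(2b)=3.9648; F=1.9824×(-15.074)=-29.8830, v=-41.5820/3.9648=-10.4877
k=3: u−w=-19.9800, u+w=5.4940; √(b/2)=1.9824, √(2b)=3.9648; F=1.9824×(-19.98)=-39.6088, v=5.4940/3.9648=1.3857

0: F=0.8029 v=6.0040
1: F=64.6349 v=-2.7739
2: F=-29.8830 v=-10.4877
3: F=-39.6088 v=1.3857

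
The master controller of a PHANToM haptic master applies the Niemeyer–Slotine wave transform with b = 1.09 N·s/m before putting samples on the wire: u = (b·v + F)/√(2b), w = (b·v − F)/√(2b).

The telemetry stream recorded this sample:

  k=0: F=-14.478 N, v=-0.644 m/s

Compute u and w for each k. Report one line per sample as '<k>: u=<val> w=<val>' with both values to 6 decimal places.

k=0: b·v=1.09×(-0.644)=-0.701960; √(2b)=1.476482; u=(-0.701960+(-14.478))/1.476482=-10.281166, w=(-0.701960−(-14.478))/1.476482=9.330312

0: u=-10.281166 w=9.330312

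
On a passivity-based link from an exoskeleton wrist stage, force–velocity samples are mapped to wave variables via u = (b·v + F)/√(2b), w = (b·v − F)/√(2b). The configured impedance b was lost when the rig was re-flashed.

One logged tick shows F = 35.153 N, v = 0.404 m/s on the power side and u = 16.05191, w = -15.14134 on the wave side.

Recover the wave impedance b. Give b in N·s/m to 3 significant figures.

b = 2.54 N·s/m

u + w = 0.9106;  u + w = √(2b)·v, so √(2b) = 0.9106/0.404 = 2.2539.
b = (√(2b))²/2 = 5.0800/2 = 2.5400.
(Check via u − w = 2F/√(2b): u − w = 31.1932, 2F/√(2b) = 31.1932.)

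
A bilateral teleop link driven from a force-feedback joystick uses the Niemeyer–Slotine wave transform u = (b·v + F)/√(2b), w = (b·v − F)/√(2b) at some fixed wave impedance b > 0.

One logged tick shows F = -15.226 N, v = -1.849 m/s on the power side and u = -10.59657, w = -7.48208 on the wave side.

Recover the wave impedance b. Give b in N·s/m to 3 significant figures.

b = 47.8 N·s/m

u + w = -18.07865;  u + w = √(2b)·v, so √(2b) = -18.07865/(-1.849) = 9.77753.
b = (√(2b))²/2 = 95.60006/2 = 47.80003.
(Check via u − w = 2F/√(2b): u − w = -3.11449, 2F/√(2b) = -3.11449.)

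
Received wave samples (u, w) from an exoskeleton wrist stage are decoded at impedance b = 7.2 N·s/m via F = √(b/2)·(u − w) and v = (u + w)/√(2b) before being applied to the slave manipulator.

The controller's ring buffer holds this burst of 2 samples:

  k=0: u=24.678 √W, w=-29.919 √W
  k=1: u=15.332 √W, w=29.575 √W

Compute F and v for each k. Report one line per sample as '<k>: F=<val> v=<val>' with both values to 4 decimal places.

0: F=103.5905 v=-1.3811
1: F=-27.0242 v=11.8340

k=0: u−w=54.5970, u+w=-5.2410; √(b/2)=1.8974, √(2b)=3.7947; F=1.8974×54.597=103.5905, v=-5.2410/3.7947=-1.3811
k=1: u−w=-14.2430, u+w=44.9070; √(b/2)=1.8974, √(2b)=3.7947; F=1.8974×(-14.243)=-27.0242, v=44.9070/3.7947=11.8340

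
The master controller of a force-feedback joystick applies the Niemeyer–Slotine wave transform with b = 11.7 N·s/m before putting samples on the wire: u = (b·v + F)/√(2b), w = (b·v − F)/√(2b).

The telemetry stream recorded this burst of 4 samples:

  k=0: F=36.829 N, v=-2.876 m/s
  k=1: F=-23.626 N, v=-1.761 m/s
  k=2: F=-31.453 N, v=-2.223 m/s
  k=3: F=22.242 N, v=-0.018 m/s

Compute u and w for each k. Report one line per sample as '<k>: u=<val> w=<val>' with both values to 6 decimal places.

k=0: b·v=11.7×(-2.876)=-33.649200; √(2b)=4.837355; u=(-33.649200+36.829)/4.837355=0.657343, w=(-33.649200−36.829)/4.837355=-14.569575
k=1: b·v=11.7×(-1.761)=-20.603700; √(2b)=4.837355; u=(-20.603700+(-23.626))/4.837355=-9.143365, w=(-20.603700−(-23.626))/4.837355=0.624784
k=2: b·v=11.7×(-2.223)=-26.009100; √(2b)=4.837355; u=(-26.009100+(-31.453))/4.837355=-11.878827, w=(-26.009100−(-31.453))/4.837355=1.125388
k=3: b·v=11.7×(-0.018)=-0.210600; √(2b)=4.837355; u=(-0.210600+22.242)/4.837355=4.554431, w=(-0.210600−22.242)/4.837355=-4.641504

0: u=0.657343 w=-14.569575
1: u=-9.143365 w=0.624784
2: u=-11.878827 w=1.125388
3: u=4.554431 w=-4.641504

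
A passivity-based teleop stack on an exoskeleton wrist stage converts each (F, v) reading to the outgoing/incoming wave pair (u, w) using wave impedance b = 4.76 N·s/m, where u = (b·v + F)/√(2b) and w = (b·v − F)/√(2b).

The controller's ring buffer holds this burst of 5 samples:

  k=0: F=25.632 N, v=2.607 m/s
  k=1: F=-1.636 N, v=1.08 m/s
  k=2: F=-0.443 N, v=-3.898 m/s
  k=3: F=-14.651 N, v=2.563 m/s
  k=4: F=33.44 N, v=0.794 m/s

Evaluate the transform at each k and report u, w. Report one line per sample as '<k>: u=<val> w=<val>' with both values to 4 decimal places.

k=0: b·v=4.76×2.607=12.4093; √(2b)=3.0854; u=(12.4093+25.632)/3.0854=12.3293, w=(12.4093−25.632)/3.0854=-4.2855
k=1: b·v=4.76×1.08=5.1408; √(2b)=3.0854; u=(5.1408+(-1.636))/3.0854=1.1359, w=(5.1408−(-1.636))/3.0854=2.1964
k=2: b·v=4.76×(-3.898)=-18.5545; √(2b)=3.0854; u=(-18.5545+(-0.443))/3.0854=-6.1571, w=(-18.5545−(-0.443))/3.0854=-5.8700
k=3: b·v=4.76×2.563=12.1999; √(2b)=3.0854; u=(12.1999+(-14.651))/3.0854=-0.7944, w=(12.1999−(-14.651))/3.0854=8.7024
k=4: b·v=4.76×0.794=3.7794; √(2b)=3.0854; u=(3.7794+33.44)/3.0854=12.0629, w=(3.7794−33.44)/3.0854=-9.6130

0: u=12.3293 w=-4.2855
1: u=1.1359 w=2.1964
2: u=-6.1571 w=-5.8700
3: u=-0.7944 w=8.7024
4: u=12.0629 w=-9.6130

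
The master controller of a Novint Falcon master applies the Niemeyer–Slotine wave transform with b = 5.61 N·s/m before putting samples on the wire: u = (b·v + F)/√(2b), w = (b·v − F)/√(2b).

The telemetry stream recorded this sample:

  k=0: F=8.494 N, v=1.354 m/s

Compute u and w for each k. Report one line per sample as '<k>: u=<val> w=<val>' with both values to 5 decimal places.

k=0: b·v=5.61×1.354=7.59594; √(2b)=3.34963; u=(7.59594+8.494)/3.34963=4.80350, w=(7.59594−8.494)/3.34963=-0.26811

0: u=4.80350 w=-0.26811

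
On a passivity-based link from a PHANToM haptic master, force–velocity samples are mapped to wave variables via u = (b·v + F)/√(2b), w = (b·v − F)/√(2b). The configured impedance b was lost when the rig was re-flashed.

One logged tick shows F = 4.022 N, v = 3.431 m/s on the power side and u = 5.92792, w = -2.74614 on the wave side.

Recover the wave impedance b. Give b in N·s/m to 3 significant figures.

b = 0.43 N·s/m

u + w = 3.1818;  u + w = √(2b)·v, so √(2b) = 3.1818/3.431 = 0.9274.
b = (√(2b))²/2 = 0.8600/2 = 0.4300.
(Check via u − w = 2F/√(2b): u − w = 8.6741, 2F/√(2b) = 8.6741.)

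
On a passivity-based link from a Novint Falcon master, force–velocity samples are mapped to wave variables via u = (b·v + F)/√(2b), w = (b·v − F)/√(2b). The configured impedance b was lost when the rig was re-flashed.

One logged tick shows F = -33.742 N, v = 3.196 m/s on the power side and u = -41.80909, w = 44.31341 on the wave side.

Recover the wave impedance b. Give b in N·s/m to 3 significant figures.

u + w = 2.5043;  u + w = √(2b)·v, so √(2b) = 2.5043/3.196 = 0.7836.
b = (√(2b))²/2 = 0.6140/2 = 0.3070.
(Check via u − w = 2F/√(2b): u − w = -86.1225, 2F/√(2b) = -86.1227.)

b = 0.307 N·s/m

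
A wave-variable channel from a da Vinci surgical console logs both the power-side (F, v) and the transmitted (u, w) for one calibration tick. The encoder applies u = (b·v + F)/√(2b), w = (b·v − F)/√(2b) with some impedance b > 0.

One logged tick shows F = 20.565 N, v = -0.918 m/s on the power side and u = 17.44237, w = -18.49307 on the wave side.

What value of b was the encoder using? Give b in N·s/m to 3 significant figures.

u + w = -1.0507;  u + w = √(2b)·v, so √(2b) = -1.0507/(-0.918) = 1.1446.
b = (√(2b))²/2 = 1.3100/2 = 0.6550.
(Check via u − w = 2F/√(2b): u − w = 35.9354, 2F/√(2b) = 35.9354.)

b = 0.655 N·s/m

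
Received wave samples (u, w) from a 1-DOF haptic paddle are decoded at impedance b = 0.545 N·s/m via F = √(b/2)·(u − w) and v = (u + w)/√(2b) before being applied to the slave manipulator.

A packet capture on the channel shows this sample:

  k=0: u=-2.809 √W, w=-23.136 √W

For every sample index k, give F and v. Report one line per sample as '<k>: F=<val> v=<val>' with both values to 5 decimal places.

k=0: u−w=20.32700, u+w=-25.94500; √(b/2)=0.52202, √(2b)=1.04403; F=0.52202×20.327=10.61101, v=-25.94500/1.04403=-24.85080

0: F=10.61101 v=-24.85080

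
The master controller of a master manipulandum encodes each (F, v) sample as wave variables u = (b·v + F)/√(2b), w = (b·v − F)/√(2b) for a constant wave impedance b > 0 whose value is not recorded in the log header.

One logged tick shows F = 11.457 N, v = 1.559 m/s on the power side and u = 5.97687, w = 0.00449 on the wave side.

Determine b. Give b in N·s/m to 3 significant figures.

b = 7.36 N·s/m

u + w = 5.98136;  u + w = √(2b)·v, so √(2b) = 5.98136/1.559 = 3.83666.
b = (√(2b))²/2 = 14.71999/2 = 7.36000.
(Check via u − w = 2F/√(2b): u − w = 5.97238, 2F/√(2b) = 5.97238.)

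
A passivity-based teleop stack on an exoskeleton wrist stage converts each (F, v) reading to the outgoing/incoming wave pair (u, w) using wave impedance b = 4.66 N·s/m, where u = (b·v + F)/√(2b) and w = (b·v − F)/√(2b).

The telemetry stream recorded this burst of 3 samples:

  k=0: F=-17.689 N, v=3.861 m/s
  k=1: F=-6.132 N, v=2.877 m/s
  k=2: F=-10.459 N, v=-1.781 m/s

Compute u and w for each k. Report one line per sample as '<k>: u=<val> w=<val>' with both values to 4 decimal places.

0: u=0.0993 w=11.6878
1: u=2.3829 w=6.4002
2: u=-6.1445 w=0.7074

k=0: b·v=4.66×3.861=17.9923; √(2b)=3.0529; u=(17.9923+(-17.689))/3.0529=0.0993, w=(17.9923−(-17.689))/3.0529=11.6878
k=1: b·v=4.66×2.877=13.4068; √(2b)=3.0529; u=(13.4068+(-6.132))/3.0529=2.3829, w=(13.4068−(-6.132))/3.0529=6.4002
k=2: b·v=4.66×(-1.781)=-8.2995; √(2b)=3.0529; u=(-8.2995+(-10.459))/3.0529=-6.1445, w=(-8.2995−(-10.459))/3.0529=0.7074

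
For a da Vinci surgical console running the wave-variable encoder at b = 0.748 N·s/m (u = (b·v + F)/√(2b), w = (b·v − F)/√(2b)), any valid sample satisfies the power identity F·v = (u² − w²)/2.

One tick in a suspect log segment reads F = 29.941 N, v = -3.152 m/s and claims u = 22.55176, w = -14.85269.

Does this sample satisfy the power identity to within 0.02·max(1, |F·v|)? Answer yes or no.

F·v = 29.941×(-3.152) = -94.37403 W.
(u² − w²)/2 = (508.58188 − 220.60240)/2 = 143.98974 W.
|Δ| = 238.36377;  2% of max(1, |F·v|) = 1.88748.

no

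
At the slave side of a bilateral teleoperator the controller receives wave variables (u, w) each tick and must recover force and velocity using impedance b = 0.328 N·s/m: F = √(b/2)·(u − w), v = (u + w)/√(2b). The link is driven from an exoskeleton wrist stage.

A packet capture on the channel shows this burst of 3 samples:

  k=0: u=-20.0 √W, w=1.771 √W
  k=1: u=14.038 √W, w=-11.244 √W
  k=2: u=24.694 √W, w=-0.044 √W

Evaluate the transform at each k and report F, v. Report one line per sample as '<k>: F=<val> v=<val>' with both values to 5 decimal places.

k=0: u−w=-21.77100, u+w=-18.22900; √(b/2)=0.40497, √(2b)=0.80994; F=0.40497×(-21.771)=-8.81658, v=-18.22900/0.80994=-22.50665
k=1: u−w=25.28200, u+w=2.79400; √(b/2)=0.40497, √(2b)=0.80994; F=0.40497×25.282=10.23843, v=2.79400/0.80994=3.44965
k=2: u−w=24.73800, u+w=24.65000; √(b/2)=0.40497, √(2b)=0.80994; F=0.40497×24.738=10.01813, v=24.65000/0.80994=30.43442

0: F=-8.81658 v=-22.50665
1: F=10.23843 v=3.44965
2: F=10.01813 v=30.43442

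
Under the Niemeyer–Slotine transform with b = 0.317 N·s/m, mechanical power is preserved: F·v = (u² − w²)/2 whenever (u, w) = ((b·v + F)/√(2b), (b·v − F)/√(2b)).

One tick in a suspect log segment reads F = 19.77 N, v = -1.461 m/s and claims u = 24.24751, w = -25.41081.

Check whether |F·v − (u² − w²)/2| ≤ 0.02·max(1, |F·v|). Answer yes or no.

yes

F·v = 19.77×(-1.461) = -28.88397 W.
(u² − w²)/2 = (587.94174 − 645.70926)/2 = -28.88376 W.
|Δ| = 0.00021;  2% of max(1, |F·v|) = 0.57768.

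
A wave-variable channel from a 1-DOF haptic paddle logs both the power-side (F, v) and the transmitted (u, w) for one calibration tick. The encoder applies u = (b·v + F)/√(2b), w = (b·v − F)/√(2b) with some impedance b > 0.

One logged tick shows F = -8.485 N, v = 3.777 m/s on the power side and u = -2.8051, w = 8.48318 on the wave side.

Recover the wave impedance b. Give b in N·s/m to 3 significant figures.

b = 1.13 N·s/m

u + w = 5.67808;  u + w = √(2b)·v, so √(2b) = 5.67808/3.777 = 1.50333.
b = (√(2b))²/2 = 2.26000/2 = 1.13000.
(Check via u − w = 2F/√(2b): u − w = -11.28828, 2F/√(2b) = -11.28827.)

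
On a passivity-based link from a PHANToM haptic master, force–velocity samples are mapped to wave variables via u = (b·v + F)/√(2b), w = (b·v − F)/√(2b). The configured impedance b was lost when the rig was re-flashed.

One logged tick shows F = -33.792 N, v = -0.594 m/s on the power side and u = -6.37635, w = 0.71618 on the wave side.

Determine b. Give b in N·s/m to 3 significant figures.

b = 45.4 N·s/m

u + w = -5.66017;  u + w = √(2b)·v, so √(2b) = -5.66017/(-0.594) = 9.52891.
b = (√(2b))²/2 = 90.80004/2 = 45.40002.
(Check via u − w = 2F/√(2b): u − w = -7.09253, 2F/√(2b) = -7.09252.)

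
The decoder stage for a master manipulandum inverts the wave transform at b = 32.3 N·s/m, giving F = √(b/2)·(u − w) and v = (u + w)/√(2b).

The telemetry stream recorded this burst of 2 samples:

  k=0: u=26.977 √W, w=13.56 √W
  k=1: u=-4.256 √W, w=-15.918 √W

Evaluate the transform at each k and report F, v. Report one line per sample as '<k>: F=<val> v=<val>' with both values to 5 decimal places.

k=0: u−w=13.41700, u+w=40.53700; √(b/2)=4.01871, √(2b)=8.03741; F=4.01871×13.417=53.91898, v=40.53700/8.03741=5.04354
k=1: u−w=11.66200, u+w=-20.17400; √(b/2)=4.01871, √(2b)=8.03741; F=4.01871×11.662=46.86615, v=-20.17400/8.03741=-2.51001

0: F=53.91898 v=5.04354
1: F=46.86615 v=-2.51001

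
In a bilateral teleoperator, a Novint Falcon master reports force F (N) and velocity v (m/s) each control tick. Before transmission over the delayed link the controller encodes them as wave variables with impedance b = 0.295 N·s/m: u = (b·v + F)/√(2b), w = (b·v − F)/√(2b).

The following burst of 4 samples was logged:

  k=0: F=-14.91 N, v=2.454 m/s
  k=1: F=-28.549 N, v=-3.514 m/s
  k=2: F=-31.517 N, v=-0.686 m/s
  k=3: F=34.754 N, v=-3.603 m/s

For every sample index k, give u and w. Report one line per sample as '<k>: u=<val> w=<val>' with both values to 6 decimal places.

k=0: b·v=0.295×2.454=0.723930; √(2b)=0.768115; u=(0.723930+(-14.91))/0.768115=-18.468690, w=(0.723930−(-14.91))/0.768115=20.353643
k=1: b·v=0.295×(-3.514)=-1.036630; √(2b)=0.768115; u=(-1.036630+(-28.549))/0.768115=-38.517210, w=(-1.036630−(-28.549))/0.768115=35.818055
k=2: b·v=0.295×(-0.686)=-0.202370; √(2b)=0.768115; u=(-0.202370+(-31.517))/0.768115=-41.295102, w=(-0.202370−(-31.517))/0.768115=40.768176
k=3: b·v=0.295×(-3.603)=-1.062885; √(2b)=0.768115; u=(-1.062885+34.754)/0.768115=43.862096, w=(-1.062885−34.754)/0.768115=-46.629613

0: u=-18.468690 w=20.353643
1: u=-38.517210 w=35.818055
2: u=-41.295102 w=40.768176
3: u=43.862096 w=-46.629613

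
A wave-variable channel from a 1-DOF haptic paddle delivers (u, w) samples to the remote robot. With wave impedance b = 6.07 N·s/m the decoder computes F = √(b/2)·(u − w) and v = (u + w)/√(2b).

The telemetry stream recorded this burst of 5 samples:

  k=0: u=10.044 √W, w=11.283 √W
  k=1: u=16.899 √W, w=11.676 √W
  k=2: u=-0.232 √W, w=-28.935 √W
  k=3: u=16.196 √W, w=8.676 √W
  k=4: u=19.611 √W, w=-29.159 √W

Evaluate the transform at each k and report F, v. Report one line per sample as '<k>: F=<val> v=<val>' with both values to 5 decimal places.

0: F=-2.15849 v=6.12097
1: F=9.09912 v=8.20119
2: F=50.00422 v=-8.37110
3: F=13.10078 v=7.13841
4: F=84.96344 v=-2.74033

k=0: u−w=-1.23900, u+w=21.32700; √(b/2)=1.74213, √(2b)=3.48425; F=1.74213×(-1.239)=-2.15849, v=21.32700/3.48425=6.12097
k=1: u−w=5.22300, u+w=28.57500; √(b/2)=1.74213, √(2b)=3.48425; F=1.74213×5.223=9.09912, v=28.57500/3.48425=8.20119
k=2: u−w=28.70300, u+w=-29.16700; √(b/2)=1.74213, √(2b)=3.48425; F=1.74213×28.703=50.00422, v=-29.16700/3.48425=-8.37110
k=3: u−w=7.52000, u+w=24.87200; √(b/2)=1.74213, √(2b)=3.48425; F=1.74213×7.52=13.10078, v=24.87200/3.48425=7.13841
k=4: u−w=48.77000, u+w=-9.54800; √(b/2)=1.74213, √(2b)=3.48425; F=1.74213×48.77=84.96344, v=-9.54800/3.48425=-2.74033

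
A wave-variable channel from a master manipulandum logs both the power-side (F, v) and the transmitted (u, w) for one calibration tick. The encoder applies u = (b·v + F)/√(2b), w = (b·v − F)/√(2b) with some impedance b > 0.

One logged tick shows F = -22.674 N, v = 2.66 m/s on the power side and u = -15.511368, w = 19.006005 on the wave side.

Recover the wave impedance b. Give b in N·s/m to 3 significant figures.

u + w = 3.494637;  u + w = √(2b)·v, so √(2b) = 3.494637/2.66 = 1.313773.
b = (√(2b))²/2 = 1.726000/2 = 0.863000.
(Check via u − w = 2F/√(2b): u − w = -34.517373, 2F/√(2b) = -34.517370.)

b = 0.863 N·s/m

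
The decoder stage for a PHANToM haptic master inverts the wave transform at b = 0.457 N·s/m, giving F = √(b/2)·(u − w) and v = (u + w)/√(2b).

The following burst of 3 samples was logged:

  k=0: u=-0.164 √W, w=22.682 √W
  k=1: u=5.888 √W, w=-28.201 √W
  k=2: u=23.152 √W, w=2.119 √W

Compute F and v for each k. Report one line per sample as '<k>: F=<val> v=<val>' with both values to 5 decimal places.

0: F=-10.92077 v=23.55357
1: F=16.29511 v=-23.33914
2: F=10.05413 v=26.43317

k=0: u−w=-22.84600, u+w=22.51800; √(b/2)=0.47802, √(2b)=0.95603; F=0.47802×(-22.846)=-10.92077, v=22.51800/0.95603=23.55357
k=1: u−w=34.08900, u+w=-22.31300; √(b/2)=0.47802, √(2b)=0.95603; F=0.47802×34.089=16.29511, v=-22.31300/0.95603=-23.33914
k=2: u−w=21.03300, u+w=25.27100; √(b/2)=0.47802, √(2b)=0.95603; F=0.47802×21.033=10.05413, v=25.27100/0.95603=26.43317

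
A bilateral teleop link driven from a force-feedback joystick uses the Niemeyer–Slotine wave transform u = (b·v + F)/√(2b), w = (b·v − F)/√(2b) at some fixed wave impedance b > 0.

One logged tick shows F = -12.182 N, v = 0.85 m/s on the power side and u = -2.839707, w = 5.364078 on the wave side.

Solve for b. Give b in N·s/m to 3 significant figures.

u + w = 2.524371;  u + w = √(2b)·v, so √(2b) = 2.524371/0.85 = 2.969848.
b = (√(2b))²/2 = 8.819999/2 = 4.409999.
(Check via u − w = 2F/√(2b): u − w = -8.203785, 2F/√(2b) = -8.203786.)

b = 4.41 N·s/m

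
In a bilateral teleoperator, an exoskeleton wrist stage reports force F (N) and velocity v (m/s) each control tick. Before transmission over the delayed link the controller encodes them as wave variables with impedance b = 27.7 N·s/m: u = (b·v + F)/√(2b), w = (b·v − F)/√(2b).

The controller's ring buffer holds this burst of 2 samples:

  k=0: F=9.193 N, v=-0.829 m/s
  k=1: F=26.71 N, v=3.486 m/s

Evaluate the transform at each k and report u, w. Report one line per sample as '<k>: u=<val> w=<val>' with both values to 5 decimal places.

0: u=-1.85007 w=-4.32027
1: u=16.56190 w=9.38480

k=0: b·v=27.7×(-0.829)=-22.96330; √(2b)=7.44312; u=(-22.96330+9.193)/7.44312=-1.85007, w=(-22.96330−9.193)/7.44312=-4.32027
k=1: b·v=27.7×3.486=96.56220; √(2b)=7.44312; u=(96.56220+26.71)/7.44312=16.56190, w=(96.56220−26.71)/7.44312=9.38480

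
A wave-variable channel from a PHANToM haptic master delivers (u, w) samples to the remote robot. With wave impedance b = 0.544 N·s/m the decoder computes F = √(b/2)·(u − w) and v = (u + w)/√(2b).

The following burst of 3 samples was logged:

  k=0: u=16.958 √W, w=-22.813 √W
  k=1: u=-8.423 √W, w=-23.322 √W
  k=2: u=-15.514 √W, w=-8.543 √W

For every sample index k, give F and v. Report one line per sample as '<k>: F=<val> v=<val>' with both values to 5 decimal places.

0: F=20.74202 v=-5.61323
1: F=7.77037 v=-30.43413
2: F=-3.63563 v=-23.06360

k=0: u−w=39.77100, u+w=-5.85500; √(b/2)=0.52154, √(2b)=1.04307; F=0.52154×39.771=20.74202, v=-5.85500/1.04307=-5.61323
k=1: u−w=14.89900, u+w=-31.74500; √(b/2)=0.52154, √(2b)=1.04307; F=0.52154×14.899=7.77037, v=-31.74500/1.04307=-30.43413
k=2: u−w=-6.97100, u+w=-24.05700; √(b/2)=0.52154, √(2b)=1.04307; F=0.52154×(-6.971)=-3.63563, v=-24.05700/1.04307=-23.06360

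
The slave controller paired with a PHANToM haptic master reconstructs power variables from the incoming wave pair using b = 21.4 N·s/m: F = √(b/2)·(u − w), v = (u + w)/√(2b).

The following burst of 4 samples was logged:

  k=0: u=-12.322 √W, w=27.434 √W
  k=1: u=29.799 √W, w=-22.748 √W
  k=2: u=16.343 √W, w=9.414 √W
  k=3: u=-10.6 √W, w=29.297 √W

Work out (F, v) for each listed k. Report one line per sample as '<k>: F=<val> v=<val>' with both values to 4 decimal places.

k=0: u−w=-39.7560, u+w=15.1120; √(b/2)=3.2711, √(2b)=6.5422; F=3.2711×(-39.756)=-130.0453, v=15.1120/6.5422=2.3099
k=1: u−w=52.5470, u+w=7.0510; √(b/2)=3.2711, √(2b)=6.5422; F=3.2711×52.547=171.8857, v=7.0510/6.5422=1.0778
k=2: u−w=6.9290, u+w=25.7570; √(b/2)=3.2711, √(2b)=6.5422; F=3.2711×6.929=22.6654, v=25.7570/6.5422=3.9371
k=3: u−w=-39.8970, u+w=18.6970; √(b/2)=3.2711, √(2b)=6.5422; F=3.2711×(-39.897)=-130.5065, v=18.6970/6.5422=2.8579

0: F=-130.0453 v=2.3099
1: F=171.8857 v=1.0778
2: F=22.6654 v=3.9371
3: F=-130.5065 v=2.8579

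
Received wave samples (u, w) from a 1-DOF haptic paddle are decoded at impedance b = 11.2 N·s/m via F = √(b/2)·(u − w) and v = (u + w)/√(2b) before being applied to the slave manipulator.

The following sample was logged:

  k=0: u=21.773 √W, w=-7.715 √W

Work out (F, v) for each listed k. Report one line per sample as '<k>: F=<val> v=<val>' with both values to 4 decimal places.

0: F=69.7813 v=2.9703

k=0: u−w=29.4880, u+w=14.0580; √(b/2)=2.3664, √(2b)=4.7329; F=2.3664×29.488=69.7813, v=14.0580/4.7329=2.9703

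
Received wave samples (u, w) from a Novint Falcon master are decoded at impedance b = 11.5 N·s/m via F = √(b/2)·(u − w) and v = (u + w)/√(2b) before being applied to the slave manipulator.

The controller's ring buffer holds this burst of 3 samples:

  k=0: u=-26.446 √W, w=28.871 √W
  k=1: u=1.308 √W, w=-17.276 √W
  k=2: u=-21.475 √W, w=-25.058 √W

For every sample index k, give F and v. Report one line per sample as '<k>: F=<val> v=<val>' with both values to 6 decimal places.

k=0: u−w=-55.317000, u+w=2.425000; √(b/2)=2.397916, √(2b)=4.795832; F=2.397916×(-55.317)=-132.645506, v=2.425000/4.795832=0.505647
k=1: u−w=18.584000, u+w=-15.968000; √(b/2)=2.397916, √(2b)=4.795832; F=2.397916×18.584=44.562867, v=-15.968000/4.795832=-3.329558
k=2: u−w=3.583000, u+w=-46.533000; √(b/2)=2.397916, √(2b)=4.795832; F=2.397916×3.583=8.591732, v=-46.533000/4.795832=-9.702801

0: F=-132.645506 v=0.505647
1: F=44.562867 v=-3.329558
2: F=8.591732 v=-9.702801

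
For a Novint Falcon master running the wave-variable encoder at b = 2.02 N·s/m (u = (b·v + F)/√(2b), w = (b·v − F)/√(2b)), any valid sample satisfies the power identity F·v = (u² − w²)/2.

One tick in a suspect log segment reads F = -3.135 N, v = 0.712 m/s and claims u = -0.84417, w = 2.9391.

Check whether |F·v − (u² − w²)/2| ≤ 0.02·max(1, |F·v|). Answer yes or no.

F·v = (-3.135)×0.712 = -2.23212 W.
(u² − w²)/2 = (0.71262 − 8.63831)/2 = -3.96284 W.
|Δ| = 1.73072;  2% of max(1, |F·v|) = 0.04464.

no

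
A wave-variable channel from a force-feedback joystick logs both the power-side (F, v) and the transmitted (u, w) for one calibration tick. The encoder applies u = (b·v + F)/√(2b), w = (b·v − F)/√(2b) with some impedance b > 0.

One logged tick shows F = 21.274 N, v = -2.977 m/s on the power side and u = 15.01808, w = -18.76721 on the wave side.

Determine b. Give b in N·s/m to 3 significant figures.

b = 0.793 N·s/m

u + w = -3.74913;  u + w = √(2b)·v, so √(2b) = -3.74913/(-2.977) = 1.25937.
b = (√(2b))²/2 = 1.58600/2 = 0.79300.
(Check via u − w = 2F/√(2b): u − w = 33.78529, 2F/√(2b) = 33.78528.)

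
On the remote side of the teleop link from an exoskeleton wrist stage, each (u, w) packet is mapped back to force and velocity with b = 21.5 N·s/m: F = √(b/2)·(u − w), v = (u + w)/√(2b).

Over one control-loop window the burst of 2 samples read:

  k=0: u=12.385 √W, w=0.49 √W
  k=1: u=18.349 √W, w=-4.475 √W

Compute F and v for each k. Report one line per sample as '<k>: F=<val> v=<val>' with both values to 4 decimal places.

k=0: u−w=11.8950, u+w=12.8750; √(b/2)=3.2787, √(2b)=6.5574; F=3.2787×11.895=39.0004, v=12.8750/6.5574=1.9634
k=1: u−w=22.8240, u+w=13.8740; √(b/2)=3.2787, √(2b)=6.5574; F=3.2787×22.824=74.8335, v=13.8740/6.5574=2.1158

0: F=39.0004 v=1.9634
1: F=74.8335 v=2.1158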